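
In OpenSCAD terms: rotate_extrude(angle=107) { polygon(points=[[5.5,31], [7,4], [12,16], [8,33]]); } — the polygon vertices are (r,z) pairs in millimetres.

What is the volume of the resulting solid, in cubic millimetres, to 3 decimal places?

Volume = 1567.535 mm³

Profile (r,z), 4 vertices: (5.5,31) (7,4) (12,16) (8,33)
edge 0: (5.5,31)→(7,4)  cross = 5.5·4 − 7·31 = -195.0000; (r_i+r_j)·cross = 12.5·-195.0000 = -2437.5000
edge 1: (7,4)→(12,16)  cross = 7·16 − 12·4 = 64.0000; (r_i+r_j)·cross = 19·64.0000 = 1216.0000
edge 2: (12,16)→(8,33)  cross = 12·33 − 8·16 = 268.0000; (r_i+r_j)·cross = 20·268.0000 = 5360.0000
edge 3: (8,33)→(5.5,31)  cross = 8·31 − 5.5·33 = 66.5000; (r_i+r_j)·cross = 13.5·66.5000 = 897.7500
Σcross = 203.5000 → A = |Σcross|/2 = 101.7500 mm²
Σ(r_i+r_j)·cross = 5036.2500 → first moment M = |Σ|/6 = 839.3750
R_c = M/A = 839.3750/101.7500 = 8.2494 mm
θ = 107° = 1.867502 rad
V = θ·R_c·A = 1.867502·8.2494·101.7500 = 1567.535 mm³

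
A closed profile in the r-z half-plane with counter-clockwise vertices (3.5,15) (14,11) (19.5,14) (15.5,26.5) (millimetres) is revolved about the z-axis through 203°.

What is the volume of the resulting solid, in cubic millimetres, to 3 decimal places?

Profile (r,z), 4 vertices: (3.5,15) (14,11) (19.5,14) (15.5,26.5)
edge 0: (3.5,15)→(14,11)  cross = 3.5·11 − 14·15 = -171.5000; (r_i+r_j)·cross = 17.5·-171.5000 = -3001.2500
edge 1: (14,11)→(19.5,14)  cross = 14·14 − 19.5·11 = -18.5000; (r_i+r_j)·cross = 33.5·-18.5000 = -619.7500
edge 2: (19.5,14)→(15.5,26.5)  cross = 19.5·26.5 − 15.5·14 = 299.7500; (r_i+r_j)·cross = 35·299.7500 = 10491.2500
edge 3: (15.5,26.5)→(3.5,15)  cross = 15.5·15 − 3.5·26.5 = 139.7500; (r_i+r_j)·cross = 19·139.7500 = 2655.2500
Σcross = 249.5000 → A = |Σcross|/2 = 124.7500 mm²
Σ(r_i+r_j)·cross = 9525.5000 → first moment M = |Σ|/6 = 1587.5833
R_c = M/A = 1587.5833/124.7500 = 12.7261 mm
θ = 203° = 3.543018 rad
V = θ·R_c·A = 3.543018·12.7261·124.7500 = 5624.837 mm³

Volume = 5624.837 mm³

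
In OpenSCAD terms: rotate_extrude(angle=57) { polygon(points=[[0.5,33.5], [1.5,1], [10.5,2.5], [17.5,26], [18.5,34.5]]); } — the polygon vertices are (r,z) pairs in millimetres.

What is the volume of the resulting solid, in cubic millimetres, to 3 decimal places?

Volume = 3665.148 mm³

Profile (r,z), 5 vertices: (0.5,33.5) (1.5,1) (10.5,2.5) (17.5,26) (18.5,34.5)
edge 0: (0.5,33.5)→(1.5,1)  cross = 0.5·1 − 1.5·33.5 = -49.7500; (r_i+r_j)·cross = 2·-49.7500 = -99.5000
edge 1: (1.5,1)→(10.5,2.5)  cross = 1.5·2.5 − 10.5·1 = -6.7500; (r_i+r_j)·cross = 12·-6.7500 = -81.0000
edge 2: (10.5,2.5)→(17.5,26)  cross = 10.5·26 − 17.5·2.5 = 229.2500; (r_i+r_j)·cross = 28·229.2500 = 6419.0000
edge 3: (17.5,26)→(18.5,34.5)  cross = 17.5·34.5 − 18.5·26 = 122.7500; (r_i+r_j)·cross = 36·122.7500 = 4419.0000
edge 4: (18.5,34.5)→(0.5,33.5)  cross = 18.5·33.5 − 0.5·34.5 = 602.5000; (r_i+r_j)·cross = 19·602.5000 = 11447.5000
Σcross = 898.0000 → A = |Σcross|/2 = 449.0000 mm²
Σ(r_i+r_j)·cross = 22105.0000 → first moment M = |Σ|/6 = 3684.1667
R_c = M/A = 3684.1667/449.0000 = 8.2053 mm
θ = 57° = 0.994838 rad
V = θ·R_c·A = 0.994838·8.2053·449.0000 = 3665.148 mm³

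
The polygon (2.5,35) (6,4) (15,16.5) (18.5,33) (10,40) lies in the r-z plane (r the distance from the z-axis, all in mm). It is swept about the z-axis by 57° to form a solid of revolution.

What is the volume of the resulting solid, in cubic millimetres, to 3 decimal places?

Profile (r,z), 5 vertices: (2.5,35) (6,4) (15,16.5) (18.5,33) (10,40)
edge 0: (2.5,35)→(6,4)  cross = 2.5·4 − 6·35 = -200.0000; (r_i+r_j)·cross = 8.5·-200.0000 = -1700.0000
edge 1: (6,4)→(15,16.5)  cross = 6·16.5 − 15·4 = 39.0000; (r_i+r_j)·cross = 21·39.0000 = 819.0000
edge 2: (15,16.5)→(18.5,33)  cross = 15·33 − 18.5·16.5 = 189.7500; (r_i+r_j)·cross = 33.5·189.7500 = 6356.6250
edge 3: (18.5,33)→(10,40)  cross = 18.5·40 − 10·33 = 410.0000; (r_i+r_j)·cross = 28.5·410.0000 = 11685.0000
edge 4: (10,40)→(2.5,35)  cross = 10·35 − 2.5·40 = 250.0000; (r_i+r_j)·cross = 12.5·250.0000 = 3125.0000
Σcross = 688.7500 → A = |Σcross|/2 = 344.3750 mm²
Σ(r_i+r_j)·cross = 20285.6250 → first moment M = |Σ|/6 = 3380.9375
R_c = M/A = 3380.9375/344.3750 = 9.8176 mm
θ = 57° = 0.994838 rad
V = θ·R_c·A = 0.994838·9.8176·344.3750 = 3363.484 mm³

Volume = 3363.484 mm³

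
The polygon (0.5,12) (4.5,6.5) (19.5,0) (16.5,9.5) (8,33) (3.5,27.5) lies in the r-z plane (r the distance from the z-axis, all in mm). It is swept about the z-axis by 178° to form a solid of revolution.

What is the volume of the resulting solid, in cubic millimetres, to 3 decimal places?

Volume = 8370.577 mm³

Profile (r,z), 6 vertices: (0.5,12) (4.5,6.5) (19.5,0) (16.5,9.5) (8,33) (3.5,27.5)
edge 0: (0.5,12)→(4.5,6.5)  cross = 0.5·6.5 − 4.5·12 = -50.7500; (r_i+r_j)·cross = 5·-50.7500 = -253.7500
edge 1: (4.5,6.5)→(19.5,0)  cross = 4.5·0 − 19.5·6.5 = -126.7500; (r_i+r_j)·cross = 24·-126.7500 = -3042.0000
edge 2: (19.5,0)→(16.5,9.5)  cross = 19.5·9.5 − 16.5·0 = 185.2500; (r_i+r_j)·cross = 36·185.2500 = 6669.0000
edge 3: (16.5,9.5)→(8,33)  cross = 16.5·33 − 8·9.5 = 468.5000; (r_i+r_j)·cross = 24.5·468.5000 = 11478.2500
edge 4: (8,33)→(3.5,27.5)  cross = 8·27.5 − 3.5·33 = 104.5000; (r_i+r_j)·cross = 11.5·104.5000 = 1201.7500
edge 5: (3.5,27.5)→(0.5,12)  cross = 3.5·12 − 0.5·27.5 = 28.2500; (r_i+r_j)·cross = 4·28.2500 = 113.0000
Σcross = 609.0000 → A = |Σcross|/2 = 304.5000 mm²
Σ(r_i+r_j)·cross = 16166.2500 → first moment M = |Σ|/6 = 2694.3750
R_c = M/A = 2694.3750/304.5000 = 8.8485 mm
θ = 178° = 3.106686 rad
V = θ·R_c·A = 3.106686·8.8485·304.5000 = 8370.577 mm³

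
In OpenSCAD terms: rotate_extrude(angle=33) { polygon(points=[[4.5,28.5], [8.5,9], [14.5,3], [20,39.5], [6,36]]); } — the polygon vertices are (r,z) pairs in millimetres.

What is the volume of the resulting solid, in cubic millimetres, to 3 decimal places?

Volume = 2429.070 mm³

Profile (r,z), 5 vertices: (4.5,28.5) (8.5,9) (14.5,3) (20,39.5) (6,36)
edge 0: (4.5,28.5)→(8.5,9)  cross = 4.5·9 − 8.5·28.5 = -201.7500; (r_i+r_j)·cross = 13·-201.7500 = -2622.7500
edge 1: (8.5,9)→(14.5,3)  cross = 8.5·3 − 14.5·9 = -105.0000; (r_i+r_j)·cross = 23·-105.0000 = -2415.0000
edge 2: (14.5,3)→(20,39.5)  cross = 14.5·39.5 − 20·3 = 512.7500; (r_i+r_j)·cross = 34.5·512.7500 = 17689.8750
edge 3: (20,39.5)→(6,36)  cross = 20·36 − 6·39.5 = 483.0000; (r_i+r_j)·cross = 26·483.0000 = 12558.0000
edge 4: (6,36)→(4.5,28.5)  cross = 6·28.5 − 4.5·36 = 9.0000; (r_i+r_j)·cross = 10.5·9.0000 = 94.5000
Σcross = 698.0000 → A = |Σcross|/2 = 349.0000 mm²
Σ(r_i+r_j)·cross = 25304.6250 → first moment M = |Σ|/6 = 4217.4375
R_c = M/A = 4217.4375/349.0000 = 12.0843 mm
θ = 33° = 0.575959 rad
V = θ·R_c·A = 0.575959·12.0843·349.0000 = 2429.070 mm³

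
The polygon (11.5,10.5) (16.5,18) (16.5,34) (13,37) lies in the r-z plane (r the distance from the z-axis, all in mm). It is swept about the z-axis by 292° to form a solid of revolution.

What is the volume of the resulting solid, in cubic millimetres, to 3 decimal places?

Profile (r,z), 4 vertices: (11.5,10.5) (16.5,18) (16.5,34) (13,37)
edge 0: (11.5,10.5)→(16.5,18)  cross = 11.5·18 − 16.5·10.5 = 33.7500; (r_i+r_j)·cross = 28·33.7500 = 945.0000
edge 1: (16.5,18)→(16.5,34)  cross = 16.5·34 − 16.5·18 = 264.0000; (r_i+r_j)·cross = 33·264.0000 = 8712.0000
edge 2: (16.5,34)→(13,37)  cross = 16.5·37 − 13·34 = 168.5000; (r_i+r_j)·cross = 29.5·168.5000 = 4970.7500
edge 3: (13,37)→(11.5,10.5)  cross = 13·10.5 − 11.5·37 = -289.0000; (r_i+r_j)·cross = 24.5·-289.0000 = -7080.5000
Σcross = 177.2500 → A = |Σcross|/2 = 88.6250 mm²
Σ(r_i+r_j)·cross = 7547.2500 → first moment M = |Σ|/6 = 1257.8750
R_c = M/A = 1257.8750/88.6250 = 14.1932 mm
θ = 292° = 5.096361 rad
V = θ·R_c·A = 5.096361·14.1932·88.6250 = 6410.586 mm³

Volume = 6410.586 mm³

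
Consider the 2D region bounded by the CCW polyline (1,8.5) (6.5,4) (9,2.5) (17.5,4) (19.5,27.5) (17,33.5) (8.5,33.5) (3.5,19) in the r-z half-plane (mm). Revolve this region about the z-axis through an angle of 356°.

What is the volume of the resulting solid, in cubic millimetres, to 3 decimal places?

Volume = 29663.415 mm³

Profile (r,z), 8 vertices: (1,8.5) (6.5,4) (9,2.5) (17.5,4) (19.5,27.5) (17,33.5) (8.5,33.5) (3.5,19)
edge 0: (1,8.5)→(6.5,4)  cross = 1·4 − 6.5·8.5 = -51.2500; (r_i+r_j)·cross = 7.5·-51.2500 = -384.3750
edge 1: (6.5,4)→(9,2.5)  cross = 6.5·2.5 − 9·4 = -19.7500; (r_i+r_j)·cross = 15.5·-19.7500 = -306.1250
edge 2: (9,2.5)→(17.5,4)  cross = 9·4 − 17.5·2.5 = -7.7500; (r_i+r_j)·cross = 26.5·-7.7500 = -205.3750
edge 3: (17.5,4)→(19.5,27.5)  cross = 17.5·27.5 − 19.5·4 = 403.2500; (r_i+r_j)·cross = 37·403.2500 = 14920.2500
edge 4: (19.5,27.5)→(17,33.5)  cross = 19.5·33.5 − 17·27.5 = 185.7500; (r_i+r_j)·cross = 36.5·185.7500 = 6779.8750
edge 5: (17,33.5)→(8.5,33.5)  cross = 17·33.5 − 8.5·33.5 = 284.7500; (r_i+r_j)·cross = 25.5·284.7500 = 7261.1250
edge 6: (8.5,33.5)→(3.5,19)  cross = 8.5·19 − 3.5·33.5 = 44.2500; (r_i+r_j)·cross = 12·44.2500 = 531.0000
edge 7: (3.5,19)→(1,8.5)  cross = 3.5·8.5 − 1·19 = 10.7500; (r_i+r_j)·cross = 4.5·10.7500 = 48.3750
Σcross = 850.0000 → A = |Σcross|/2 = 425.0000 mm²
Σ(r_i+r_j)·cross = 28644.7500 → first moment M = |Σ|/6 = 4774.1250
R_c = M/A = 4774.1250/425.0000 = 11.2332 mm
θ = 356° = 6.213372 rad
V = θ·R_c·A = 6.213372·11.2332·425.0000 = 29663.415 mm³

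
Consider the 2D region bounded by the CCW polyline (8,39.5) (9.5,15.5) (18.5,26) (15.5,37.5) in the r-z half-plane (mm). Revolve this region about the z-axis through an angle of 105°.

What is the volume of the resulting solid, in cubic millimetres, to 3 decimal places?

Profile (r,z), 4 vertices: (8,39.5) (9.5,15.5) (18.5,26) (15.5,37.5)
edge 0: (8,39.5)→(9.5,15.5)  cross = 8·15.5 − 9.5·39.5 = -251.2500; (r_i+r_j)·cross = 17.5·-251.2500 = -4396.8750
edge 1: (9.5,15.5)→(18.5,26)  cross = 9.5·26 − 18.5·15.5 = -39.7500; (r_i+r_j)·cross = 28·-39.7500 = -1113.0000
edge 2: (18.5,26)→(15.5,37.5)  cross = 18.5·37.5 − 15.5·26 = 290.7500; (r_i+r_j)·cross = 34·290.7500 = 9885.5000
edge 3: (15.5,37.5)→(8,39.5)  cross = 15.5·39.5 − 8·37.5 = 312.2500; (r_i+r_j)·cross = 23.5·312.2500 = 7337.8750
Σcross = 312.0000 → A = |Σcross|/2 = 156.0000 mm²
Σ(r_i+r_j)·cross = 11713.5000 → first moment M = |Σ|/6 = 1952.2500
R_c = M/A = 1952.2500/156.0000 = 12.5144 mm
θ = 105° = 1.832596 rad
V = θ·R_c·A = 1.832596·12.5144·156.0000 = 3577.685 mm³

Volume = 3577.685 mm³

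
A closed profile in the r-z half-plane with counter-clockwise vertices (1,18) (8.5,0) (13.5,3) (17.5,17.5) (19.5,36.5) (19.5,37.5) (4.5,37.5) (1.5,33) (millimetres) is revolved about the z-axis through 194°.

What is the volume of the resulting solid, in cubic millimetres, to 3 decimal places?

Volume = 17274.072 mm³

Profile (r,z), 8 vertices: (1,18) (8.5,0) (13.5,3) (17.5,17.5) (19.5,36.5) (19.5,37.5) (4.5,37.5) (1.5,33)
edge 0: (1,18)→(8.5,0)  cross = 1·0 − 8.5·18 = -153.0000; (r_i+r_j)·cross = 9.5·-153.0000 = -1453.5000
edge 1: (8.5,0)→(13.5,3)  cross = 8.5·3 − 13.5·0 = 25.5000; (r_i+r_j)·cross = 22·25.5000 = 561.0000
edge 2: (13.5,3)→(17.5,17.5)  cross = 13.5·17.5 − 17.5·3 = 183.7500; (r_i+r_j)·cross = 31·183.7500 = 5696.2500
edge 3: (17.5,17.5)→(19.5,36.5)  cross = 17.5·36.5 − 19.5·17.5 = 297.5000; (r_i+r_j)·cross = 37·297.5000 = 11007.5000
edge 4: (19.5,36.5)→(19.5,37.5)  cross = 19.5·37.5 − 19.5·36.5 = 19.5000; (r_i+r_j)·cross = 39·19.5000 = 760.5000
edge 5: (19.5,37.5)→(4.5,37.5)  cross = 19.5·37.5 − 4.5·37.5 = 562.5000; (r_i+r_j)·cross = 24·562.5000 = 13500.0000
edge 6: (4.5,37.5)→(1.5,33)  cross = 4.5·33 − 1.5·37.5 = 92.2500; (r_i+r_j)·cross = 6·92.2500 = 553.5000
edge 7: (1.5,33)→(1,18)  cross = 1.5·18 − 1·33 = -6.0000; (r_i+r_j)·cross = 2.5·-6.0000 = -15.0000
Σcross = 1022.0000 → A = |Σcross|/2 = 511.0000 mm²
Σ(r_i+r_j)·cross = 30610.2500 → first moment M = |Σ|/6 = 5101.7083
R_c = M/A = 5101.7083/511.0000 = 9.9838 mm
θ = 194° = 3.385939 rad
V = θ·R_c·A = 3.385939·9.9838·511.0000 = 17274.072 mm³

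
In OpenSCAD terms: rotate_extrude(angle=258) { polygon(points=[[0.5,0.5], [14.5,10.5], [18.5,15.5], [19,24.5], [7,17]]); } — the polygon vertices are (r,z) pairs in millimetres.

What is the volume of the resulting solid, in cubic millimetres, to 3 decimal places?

Profile (r,z), 5 vertices: (0.5,0.5) (14.5,10.5) (18.5,15.5) (19,24.5) (7,17)
edge 0: (0.5,0.5)→(14.5,10.5)  cross = 0.5·10.5 − 14.5·0.5 = -2.0000; (r_i+r_j)·cross = 15·-2.0000 = -30.0000
edge 1: (14.5,10.5)→(18.5,15.5)  cross = 14.5·15.5 − 18.5·10.5 = 30.5000; (r_i+r_j)·cross = 33·30.5000 = 1006.5000
edge 2: (18.5,15.5)→(19,24.5)  cross = 18.5·24.5 − 19·15.5 = 158.7500; (r_i+r_j)·cross = 37.5·158.7500 = 5953.1250
edge 3: (19,24.5)→(7,17)  cross = 19·17 − 7·24.5 = 151.5000; (r_i+r_j)·cross = 26·151.5000 = 3939.0000
edge 4: (7,17)→(0.5,0.5)  cross = 7·0.5 − 0.5·17 = -5.0000; (r_i+r_j)·cross = 7.5·-5.0000 = -37.5000
Σcross = 333.7500 → A = |Σcross|/2 = 166.8750 mm²
Σ(r_i+r_j)·cross = 10831.1250 → first moment M = |Σ|/6 = 1805.1875
R_c = M/A = 1805.1875/166.8750 = 10.8176 mm
θ = 258° = 4.502949 rad
V = θ·R_c·A = 4.502949·10.8176·166.8750 = 8128.668 mm³

Volume = 8128.668 mm³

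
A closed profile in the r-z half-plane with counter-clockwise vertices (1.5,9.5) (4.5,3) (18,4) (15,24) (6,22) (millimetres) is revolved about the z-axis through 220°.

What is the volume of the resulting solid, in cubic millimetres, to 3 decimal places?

Profile (r,z), 5 vertices: (1.5,9.5) (4.5,3) (18,4) (15,24) (6,22)
edge 0: (1.5,9.5)→(4.5,3)  cross = 1.5·3 − 4.5·9.5 = -38.2500; (r_i+r_j)·cross = 6·-38.2500 = -229.5000
edge 1: (4.5,3)→(18,4)  cross = 4.5·4 − 18·3 = -36.0000; (r_i+r_j)·cross = 22.5·-36.0000 = -810.0000
edge 2: (18,4)→(15,24)  cross = 18·24 − 15·4 = 372.0000; (r_i+r_j)·cross = 33·372.0000 = 12276.0000
edge 3: (15,24)→(6,22)  cross = 15·22 − 6·24 = 186.0000; (r_i+r_j)·cross = 21·186.0000 = 3906.0000
edge 4: (6,22)→(1.5,9.5)  cross = 6·9.5 − 1.5·22 = 24.0000; (r_i+r_j)·cross = 7.5·24.0000 = 180.0000
Σcross = 507.7500 → A = |Σcross|/2 = 253.8750 mm²
Σ(r_i+r_j)·cross = 15322.5000 → first moment M = |Σ|/6 = 2553.7500
R_c = M/A = 2553.7500/253.8750 = 10.0591 mm
θ = 220° = 3.839724 rad
V = θ·R_c·A = 3.839724·10.0591·253.8750 = 9805.696 mm³

Volume = 9805.696 mm³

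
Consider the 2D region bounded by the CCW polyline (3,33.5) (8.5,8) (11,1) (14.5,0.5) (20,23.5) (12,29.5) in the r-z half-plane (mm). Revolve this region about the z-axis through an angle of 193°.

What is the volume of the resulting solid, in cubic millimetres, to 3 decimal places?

Volume = 11896.929 mm³

Profile (r,z), 6 vertices: (3,33.5) (8.5,8) (11,1) (14.5,0.5) (20,23.5) (12,29.5)
edge 0: (3,33.5)→(8.5,8)  cross = 3·8 − 8.5·33.5 = -260.7500; (r_i+r_j)·cross = 11.5·-260.7500 = -2998.6250
edge 1: (8.5,8)→(11,1)  cross = 8.5·1 − 11·8 = -79.5000; (r_i+r_j)·cross = 19.5·-79.5000 = -1550.2500
edge 2: (11,1)→(14.5,0.5)  cross = 11·0.5 − 14.5·1 = -9.0000; (r_i+r_j)·cross = 25.5·-9.0000 = -229.5000
edge 3: (14.5,0.5)→(20,23.5)  cross = 14.5·23.5 − 20·0.5 = 330.7500; (r_i+r_j)·cross = 34.5·330.7500 = 11410.8750
edge 4: (20,23.5)→(12,29.5)  cross = 20·29.5 − 12·23.5 = 308.0000; (r_i+r_j)·cross = 32·308.0000 = 9856.0000
edge 5: (12,29.5)→(3,33.5)  cross = 12·33.5 − 3·29.5 = 313.5000; (r_i+r_j)·cross = 15·313.5000 = 4702.5000
Σcross = 603.0000 → A = |Σcross|/2 = 301.5000 mm²
Σ(r_i+r_j)·cross = 21191.0000 → first moment M = |Σ|/6 = 3531.8333
R_c = M/A = 3531.8333/301.5000 = 11.7142 mm
θ = 193° = 3.368485 rad
V = θ·R_c·A = 3.368485·11.7142·301.5000 = 11896.929 mm³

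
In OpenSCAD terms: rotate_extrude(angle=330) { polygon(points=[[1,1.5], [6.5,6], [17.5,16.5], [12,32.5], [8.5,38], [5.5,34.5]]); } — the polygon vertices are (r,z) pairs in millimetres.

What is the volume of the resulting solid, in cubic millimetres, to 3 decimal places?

Volume = 15029.401 mm³

Profile (r,z), 6 vertices: (1,1.5) (6.5,6) (17.5,16.5) (12,32.5) (8.5,38) (5.5,34.5)
edge 0: (1,1.5)→(6.5,6)  cross = 1·6 − 6.5·1.5 = -3.7500; (r_i+r_j)·cross = 7.5·-3.7500 = -28.1250
edge 1: (6.5,6)→(17.5,16.5)  cross = 6.5·16.5 − 17.5·6 = 2.2500; (r_i+r_j)·cross = 24·2.2500 = 54.0000
edge 2: (17.5,16.5)→(12,32.5)  cross = 17.5·32.5 − 12·16.5 = 370.7500; (r_i+r_j)·cross = 29.5·370.7500 = 10937.1250
edge 3: (12,32.5)→(8.5,38)  cross = 12·38 − 8.5·32.5 = 179.7500; (r_i+r_j)·cross = 20.5·179.7500 = 3684.8750
edge 4: (8.5,38)→(5.5,34.5)  cross = 8.5·34.5 − 5.5·38 = 84.2500; (r_i+r_j)·cross = 14·84.2500 = 1179.5000
edge 5: (5.5,34.5)→(1,1.5)  cross = 5.5·1.5 − 1·34.5 = -26.2500; (r_i+r_j)·cross = 6.5·-26.2500 = -170.6250
Σcross = 607.0000 → A = |Σcross|/2 = 303.5000 mm²
Σ(r_i+r_j)·cross = 15656.7500 → first moment M = |Σ|/6 = 2609.4583
R_c = M/A = 2609.4583/303.5000 = 8.5979 mm
θ = 330° = 5.759587 rad
V = θ·R_c·A = 5.759587·8.5979·303.5000 = 15029.401 mm³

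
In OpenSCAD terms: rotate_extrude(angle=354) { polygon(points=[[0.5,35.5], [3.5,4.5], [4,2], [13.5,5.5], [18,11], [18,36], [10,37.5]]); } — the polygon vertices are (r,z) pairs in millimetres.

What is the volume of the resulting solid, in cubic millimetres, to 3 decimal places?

Profile (r,z), 7 vertices: (0.5,35.5) (3.5,4.5) (4,2) (13.5,5.5) (18,11) (18,36) (10,37.5)
edge 0: (0.5,35.5)→(3.5,4.5)  cross = 0.5·4.5 − 3.5·35.5 = -122.0000; (r_i+r_j)·cross = 4·-122.0000 = -488.0000
edge 1: (3.5,4.5)→(4,2)  cross = 3.5·2 − 4·4.5 = -11.0000; (r_i+r_j)·cross = 7.5·-11.0000 = -82.5000
edge 2: (4,2)→(13.5,5.5)  cross = 4·5.5 − 13.5·2 = -5.0000; (r_i+r_j)·cross = 17.5·-5.0000 = -87.5000
edge 3: (13.5,5.5)→(18,11)  cross = 13.5·11 − 18·5.5 = 49.5000; (r_i+r_j)·cross = 31.5·49.5000 = 1559.2500
edge 4: (18,11)→(18,36)  cross = 18·36 − 18·11 = 450.0000; (r_i+r_j)·cross = 36·450.0000 = 16200.0000
edge 5: (18,36)→(10,37.5)  cross = 18·37.5 − 10·36 = 315.0000; (r_i+r_j)·cross = 28·315.0000 = 8820.0000
edge 6: (10,37.5)→(0.5,35.5)  cross = 10·35.5 − 0.5·37.5 = 336.2500; (r_i+r_j)·cross = 10.5·336.2500 = 3530.6250
Σcross = 1012.7500 → A = |Σcross|/2 = 506.3750 mm²
Σ(r_i+r_j)·cross = 29451.8750 → first moment M = |Σ|/6 = 4908.6458
R_c = M/A = 4908.6458/506.3750 = 9.6937 mm
θ = 354° = 6.178466 rad
V = θ·R_c·A = 6.178466·9.6937·506.3750 = 30327.899 mm³

Volume = 30327.899 mm³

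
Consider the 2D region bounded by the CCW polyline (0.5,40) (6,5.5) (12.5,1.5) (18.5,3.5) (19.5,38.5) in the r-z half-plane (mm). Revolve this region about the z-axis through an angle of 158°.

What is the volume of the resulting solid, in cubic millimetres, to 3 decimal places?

Profile (r,z), 5 vertices: (0.5,40) (6,5.5) (12.5,1.5) (18.5,3.5) (19.5,38.5)
edge 0: (0.5,40)→(6,5.5)  cross = 0.5·5.5 − 6·40 = -237.2500; (r_i+r_j)·cross = 6.5·-237.2500 = -1542.1250
edge 1: (6,5.5)→(12.5,1.5)  cross = 6·1.5 − 12.5·5.5 = -59.7500; (r_i+r_j)·cross = 18.5·-59.7500 = -1105.3750
edge 2: (12.5,1.5)→(18.5,3.5)  cross = 12.5·3.5 − 18.5·1.5 = 16.0000; (r_i+r_j)·cross = 31·16.0000 = 496.0000
edge 3: (18.5,3.5)→(19.5,38.5)  cross = 18.5·38.5 − 19.5·3.5 = 644.0000; (r_i+r_j)·cross = 38·644.0000 = 24472.0000
edge 4: (19.5,38.5)→(0.5,40)  cross = 19.5·40 − 0.5·38.5 = 760.7500; (r_i+r_j)·cross = 20·760.7500 = 15215.0000
Σcross = 1123.7500 → A = |Σcross|/2 = 561.8750 mm²
Σ(r_i+r_j)·cross = 37535.5000 → first moment M = |Σ|/6 = 6255.9167
R_c = M/A = 6255.9167/561.8750 = 11.1340 mm
θ = 158° = 2.757620 rad
V = θ·R_c·A = 2.757620·11.1340·561.8750 = 17251.442 mm³

Volume = 17251.442 mm³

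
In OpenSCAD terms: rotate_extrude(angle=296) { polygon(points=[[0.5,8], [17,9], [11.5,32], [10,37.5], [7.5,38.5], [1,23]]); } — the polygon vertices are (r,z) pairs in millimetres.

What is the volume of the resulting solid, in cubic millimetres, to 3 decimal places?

Profile (r,z), 6 vertices: (0.5,8) (17,9) (11.5,32) (10,37.5) (7.5,38.5) (1,23)
edge 0: (0.5,8)→(17,9)  cross = 0.5·9 − 17·8 = -131.5000; (r_i+r_j)·cross = 17.5·-131.5000 = -2301.2500
edge 1: (17,9)→(11.5,32)  cross = 17·32 − 11.5·9 = 440.5000; (r_i+r_j)·cross = 28.5·440.5000 = 12554.2500
edge 2: (11.5,32)→(10,37.5)  cross = 11.5·37.5 − 10·32 = 111.2500; (r_i+r_j)·cross = 21.5·111.2500 = 2391.8750
edge 3: (10,37.5)→(7.5,38.5)  cross = 10·38.5 − 7.5·37.5 = 103.7500; (r_i+r_j)·cross = 17.5·103.7500 = 1815.6250
edge 4: (7.5,38.5)→(1,23)  cross = 7.5·23 − 1·38.5 = 134.0000; (r_i+r_j)·cross = 8.5·134.0000 = 1139.0000
edge 5: (1,23)→(0.5,8)  cross = 1·8 − 0.5·23 = -3.5000; (r_i+r_j)·cross = 1.5·-3.5000 = -5.2500
Σcross = 654.5000 → A = |Σcross|/2 = 327.2500 mm²
Σ(r_i+r_j)·cross = 15594.2500 → first moment M = |Σ|/6 = 2599.0417
R_c = M/A = 2599.0417/327.2500 = 7.9421 mm
θ = 296° = 5.166175 rad
V = θ·R_c·A = 5.166175·7.9421·327.2500 = 13427.103 mm³

Volume = 13427.103 mm³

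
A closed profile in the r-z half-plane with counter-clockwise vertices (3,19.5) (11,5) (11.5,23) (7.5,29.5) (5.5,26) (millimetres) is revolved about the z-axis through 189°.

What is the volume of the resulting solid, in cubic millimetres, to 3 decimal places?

Volume = 2995.401 mm³

Profile (r,z), 5 vertices: (3,19.5) (11,5) (11.5,23) (7.5,29.5) (5.5,26)
edge 0: (3,19.5)→(11,5)  cross = 3·5 − 11·19.5 = -199.5000; (r_i+r_j)·cross = 14·-199.5000 = -2793.0000
edge 1: (11,5)→(11.5,23)  cross = 11·23 − 11.5·5 = 195.5000; (r_i+r_j)·cross = 22.5·195.5000 = 4398.7500
edge 2: (11.5,23)→(7.5,29.5)  cross = 11.5·29.5 − 7.5·23 = 166.7500; (r_i+r_j)·cross = 19·166.7500 = 3168.2500
edge 3: (7.5,29.5)→(5.5,26)  cross = 7.5·26 − 5.5·29.5 = 32.7500; (r_i+r_j)·cross = 13·32.7500 = 425.7500
edge 4: (5.5,26)→(3,19.5)  cross = 5.5·19.5 − 3·26 = 29.2500; (r_i+r_j)·cross = 8.5·29.2500 = 248.6250
Σcross = 224.7500 → A = |Σcross|/2 = 112.3750 mm²
Σ(r_i+r_j)·cross = 5448.3750 → first moment M = |Σ|/6 = 908.0625
R_c = M/A = 908.0625/112.3750 = 8.0806 mm
θ = 189° = 3.298672 rad
V = θ·R_c·A = 3.298672·8.0806·112.3750 = 2995.401 mm³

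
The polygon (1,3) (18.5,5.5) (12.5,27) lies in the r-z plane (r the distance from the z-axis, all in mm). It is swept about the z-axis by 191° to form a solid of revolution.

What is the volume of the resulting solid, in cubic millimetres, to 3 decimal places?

Profile (r,z), 3 vertices: (1,3) (18.5,5.5) (12.5,27)
edge 0: (1,3)→(18.5,5.5)  cross = 1·5.5 − 18.5·3 = -50.0000; (r_i+r_j)·cross = 19.5·-50.0000 = -975.0000
edge 1: (18.5,5.5)→(12.5,27)  cross = 18.5·27 − 12.5·5.5 = 430.7500; (r_i+r_j)·cross = 31·430.7500 = 13353.2500
edge 2: (12.5,27)→(1,3)  cross = 12.5·3 − 1·27 = 10.5000; (r_i+r_j)·cross = 13.5·10.5000 = 141.7500
Σcross = 391.2500 → A = |Σcross|/2 = 195.6250 mm²
Σ(r_i+r_j)·cross = 12520.0000 → first moment M = |Σ|/6 = 2086.6667
R_c = M/A = 2086.6667/195.6250 = 10.6667 mm
θ = 191° = 3.333579 rad
V = θ·R_c·A = 3.333579·10.6667·195.6250 = 6956.068 mm³

Volume = 6956.068 mm³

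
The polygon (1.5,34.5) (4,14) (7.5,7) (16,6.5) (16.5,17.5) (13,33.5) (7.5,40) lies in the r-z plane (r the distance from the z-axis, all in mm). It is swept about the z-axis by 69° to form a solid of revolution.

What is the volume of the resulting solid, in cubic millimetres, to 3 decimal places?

Volume = 3912.295 mm³

Profile (r,z), 7 vertices: (1.5,34.5) (4,14) (7.5,7) (16,6.5) (16.5,17.5) (13,33.5) (7.5,40)
edge 0: (1.5,34.5)→(4,14)  cross = 1.5·14 − 4·34.5 = -117.0000; (r_i+r_j)·cross = 5.5·-117.0000 = -643.5000
edge 1: (4,14)→(7.5,7)  cross = 4·7 − 7.5·14 = -77.0000; (r_i+r_j)·cross = 11.5·-77.0000 = -885.5000
edge 2: (7.5,7)→(16,6.5)  cross = 7.5·6.5 − 16·7 = -63.2500; (r_i+r_j)·cross = 23.5·-63.2500 = -1486.3750
edge 3: (16,6.5)→(16.5,17.5)  cross = 16·17.5 − 16.5·6.5 = 172.7500; (r_i+r_j)·cross = 32.5·172.7500 = 5614.3750
edge 4: (16.5,17.5)→(13,33.5)  cross = 16.5·33.5 − 13·17.5 = 325.2500; (r_i+r_j)·cross = 29.5·325.2500 = 9594.8750
edge 5: (13,33.5)→(7.5,40)  cross = 13·40 − 7.5·33.5 = 268.7500; (r_i+r_j)·cross = 20.5·268.7500 = 5509.3750
edge 6: (7.5,40)→(1.5,34.5)  cross = 7.5·34.5 − 1.5·40 = 198.7500; (r_i+r_j)·cross = 9·198.7500 = 1788.7500
Σcross = 708.2500 → A = |Σcross|/2 = 354.1250 mm²
Σ(r_i+r_j)·cross = 19492.0000 → first moment M = |Σ|/6 = 3248.6667
R_c = M/A = 3248.6667/354.1250 = 9.1738 mm
θ = 69° = 1.204277 rad
V = θ·R_c·A = 1.204277·9.1738·354.1250 = 3912.295 mm³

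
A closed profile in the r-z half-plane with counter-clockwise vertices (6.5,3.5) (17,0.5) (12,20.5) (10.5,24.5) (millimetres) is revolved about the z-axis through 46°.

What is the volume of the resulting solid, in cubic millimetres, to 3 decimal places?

Volume = 1110.611 mm³

Profile (r,z), 4 vertices: (6.5,3.5) (17,0.5) (12,20.5) (10.5,24.5)
edge 0: (6.5,3.5)→(17,0.5)  cross = 6.5·0.5 − 17·3.5 = -56.2500; (r_i+r_j)·cross = 23.5·-56.2500 = -1321.8750
edge 1: (17,0.5)→(12,20.5)  cross = 17·20.5 − 12·0.5 = 342.5000; (r_i+r_j)·cross = 29·342.5000 = 9932.5000
edge 2: (12,20.5)→(10.5,24.5)  cross = 12·24.5 − 10.5·20.5 = 78.7500; (r_i+r_j)·cross = 22.5·78.7500 = 1771.8750
edge 3: (10.5,24.5)→(6.5,3.5)  cross = 10.5·3.5 − 6.5·24.5 = -122.5000; (r_i+r_j)·cross = 17·-122.5000 = -2082.5000
Σcross = 242.5000 → A = |Σcross|/2 = 121.2500 mm²
Σ(r_i+r_j)·cross = 8300.0000 → first moment M = |Σ|/6 = 1383.3333
R_c = M/A = 1383.3333/121.2500 = 11.4089 mm
θ = 46° = 0.802851 rad
V = θ·R_c·A = 0.802851·11.4089·121.2500 = 1110.611 mm³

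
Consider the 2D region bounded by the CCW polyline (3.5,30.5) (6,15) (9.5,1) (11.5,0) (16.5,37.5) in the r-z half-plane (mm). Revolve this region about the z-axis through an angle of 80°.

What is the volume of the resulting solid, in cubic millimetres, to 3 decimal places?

Volume = 3704.287 mm³

Profile (r,z), 5 vertices: (3.5,30.5) (6,15) (9.5,1) (11.5,0) (16.5,37.5)
edge 0: (3.5,30.5)→(6,15)  cross = 3.5·15 − 6·30.5 = -130.5000; (r_i+r_j)·cross = 9.5·-130.5000 = -1239.7500
edge 1: (6,15)→(9.5,1)  cross = 6·1 − 9.5·15 = -136.5000; (r_i+r_j)·cross = 15.5·-136.5000 = -2115.7500
edge 2: (9.5,1)→(11.5,0)  cross = 9.5·0 − 11.5·1 = -11.5000; (r_i+r_j)·cross = 21·-11.5000 = -241.5000
edge 3: (11.5,0)→(16.5,37.5)  cross = 11.5·37.5 − 16.5·0 = 431.2500; (r_i+r_j)·cross = 28·431.2500 = 12075.0000
edge 4: (16.5,37.5)→(3.5,30.5)  cross = 16.5·30.5 − 3.5·37.5 = 372.0000; (r_i+r_j)·cross = 20·372.0000 = 7440.0000
Σcross = 524.7500 → A = |Σcross|/2 = 262.3750 mm²
Σ(r_i+r_j)·cross = 15918.0000 → first moment M = |Σ|/6 = 2653.0000
R_c = M/A = 2653.0000/262.3750 = 10.1115 mm
θ = 80° = 1.396263 rad
V = θ·R_c·A = 1.396263·10.1115·262.3750 = 3704.287 mm³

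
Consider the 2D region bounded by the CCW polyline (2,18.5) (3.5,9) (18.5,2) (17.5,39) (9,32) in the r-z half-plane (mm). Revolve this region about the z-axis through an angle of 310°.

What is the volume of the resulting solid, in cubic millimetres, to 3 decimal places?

Profile (r,z), 5 vertices: (2,18.5) (3.5,9) (18.5,2) (17.5,39) (9,32)
edge 0: (2,18.5)→(3.5,9)  cross = 2·9 − 3.5·18.5 = -46.7500; (r_i+r_j)·cross = 5.5·-46.7500 = -257.1250
edge 1: (3.5,9)→(18.5,2)  cross = 3.5·2 − 18.5·9 = -159.5000; (r_i+r_j)·cross = 22·-159.5000 = -3509.0000
edge 2: (18.5,2)→(17.5,39)  cross = 18.5·39 − 17.5·2 = 686.5000; (r_i+r_j)·cross = 36·686.5000 = 24714.0000
edge 3: (17.5,39)→(9,32)  cross = 17.5·32 − 9·39 = 209.0000; (r_i+r_j)·cross = 26.5·209.0000 = 5538.5000
edge 4: (9,32)→(2,18.5)  cross = 9·18.5 − 2·32 = 102.5000; (r_i+r_j)·cross = 11·102.5000 = 1127.5000
Σcross = 791.7500 → A = |Σcross|/2 = 395.8750 mm²
Σ(r_i+r_j)·cross = 27613.8750 → first moment M = |Σ|/6 = 4602.3125
R_c = M/A = 4602.3125/395.8750 = 11.6257 mm
θ = 310° = 5.410521 rad
V = θ·R_c·A = 5.410521·11.6257·395.8750 = 24900.907 mm³

Volume = 24900.907 mm³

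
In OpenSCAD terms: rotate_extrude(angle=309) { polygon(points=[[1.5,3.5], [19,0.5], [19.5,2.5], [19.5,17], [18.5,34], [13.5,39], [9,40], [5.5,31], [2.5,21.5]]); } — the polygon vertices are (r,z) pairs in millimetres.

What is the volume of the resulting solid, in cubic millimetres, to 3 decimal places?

Volume = 34260.135 mm³

Profile (r,z), 9 vertices: (1.5,3.5) (19,0.5) (19.5,2.5) (19.5,17) (18.5,34) (13.5,39) (9,40) (5.5,31) (2.5,21.5)
edge 0: (1.5,3.5)→(19,0.5)  cross = 1.5·0.5 − 19·3.5 = -65.7500; (r_i+r_j)·cross = 20.5·-65.7500 = -1347.8750
edge 1: (19,0.5)→(19.5,2.5)  cross = 19·2.5 − 19.5·0.5 = 37.7500; (r_i+r_j)·cross = 38.5·37.7500 = 1453.3750
edge 2: (19.5,2.5)→(19.5,17)  cross = 19.5·17 − 19.5·2.5 = 282.7500; (r_i+r_j)·cross = 39·282.7500 = 11027.2500
edge 3: (19.5,17)→(18.5,34)  cross = 19.5·34 − 18.5·17 = 348.5000; (r_i+r_j)·cross = 38·348.5000 = 13243.0000
edge 4: (18.5,34)→(13.5,39)  cross = 18.5·39 − 13.5·34 = 262.5000; (r_i+r_j)·cross = 32·262.5000 = 8400.0000
edge 5: (13.5,39)→(9,40)  cross = 13.5·40 − 9·39 = 189.0000; (r_i+r_j)·cross = 22.5·189.0000 = 4252.5000
edge 6: (9,40)→(5.5,31)  cross = 9·31 − 5.5·40 = 59.0000; (r_i+r_j)·cross = 14.5·59.0000 = 855.5000
edge 7: (5.5,31)→(2.5,21.5)  cross = 5.5·21.5 − 2.5·31 = 40.7500; (r_i+r_j)·cross = 8·40.7500 = 326.0000
edge 8: (2.5,21.5)→(1.5,3.5)  cross = 2.5·3.5 − 1.5·21.5 = -23.5000; (r_i+r_j)·cross = 4·-23.5000 = -94.0000
Σcross = 1131.0000 → A = |Σcross|/2 = 565.5000 mm²
Σ(r_i+r_j)·cross = 38115.7500 → first moment M = |Σ|/6 = 6352.6250
R_c = M/A = 6352.6250/565.5000 = 11.2336 mm
θ = 309° = 5.393067 rad
V = θ·R_c·A = 5.393067·11.2336·565.5000 = 34260.135 mm³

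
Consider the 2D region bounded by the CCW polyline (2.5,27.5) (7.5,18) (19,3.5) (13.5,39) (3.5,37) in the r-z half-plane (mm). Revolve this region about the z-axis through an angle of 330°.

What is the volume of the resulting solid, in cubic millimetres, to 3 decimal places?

Profile (r,z), 5 vertices: (2.5,27.5) (7.5,18) (19,3.5) (13.5,39) (3.5,37)
edge 0: (2.5,27.5)→(7.5,18)  cross = 2.5·18 − 7.5·27.5 = -161.2500; (r_i+r_j)·cross = 10·-161.2500 = -1612.5000
edge 1: (7.5,18)→(19,3.5)  cross = 7.5·3.5 − 19·18 = -315.7500; (r_i+r_j)·cross = 26.5·-315.7500 = -8367.3750
edge 2: (19,3.5)→(13.5,39)  cross = 19·39 − 13.5·3.5 = 693.7500; (r_i+r_j)·cross = 32.5·693.7500 = 22546.8750
edge 3: (13.5,39)→(3.5,37)  cross = 13.5·37 − 3.5·39 = 363.0000; (r_i+r_j)·cross = 17·363.0000 = 6171.0000
edge 4: (3.5,37)→(2.5,27.5)  cross = 3.5·27.5 − 2.5·37 = 3.7500; (r_i+r_j)·cross = 6·3.7500 = 22.5000
Σcross = 583.5000 → A = |Σcross|/2 = 291.7500 mm²
Σ(r_i+r_j)·cross = 18760.5000 → first moment M = |Σ|/6 = 3126.7500
R_c = M/A = 3126.7500/291.7500 = 10.7172 mm
θ = 330° = 5.759587 rad
V = θ·R_c·A = 5.759587·10.7172·291.7500 = 18008.787 mm³

Volume = 18008.787 mm³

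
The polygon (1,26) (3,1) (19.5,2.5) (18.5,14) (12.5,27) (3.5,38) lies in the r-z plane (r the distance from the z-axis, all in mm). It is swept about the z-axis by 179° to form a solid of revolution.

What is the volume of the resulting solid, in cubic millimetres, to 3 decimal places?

Profile (r,z), 6 vertices: (1,26) (3,1) (19.5,2.5) (18.5,14) (12.5,27) (3.5,38)
edge 0: (1,26)→(3,1)  cross = 1·1 − 3·26 = -77.0000; (r_i+r_j)·cross = 4·-77.0000 = -308.0000
edge 1: (3,1)→(19.5,2.5)  cross = 3·2.5 − 19.5·1 = -12.0000; (r_i+r_j)·cross = 22.5·-12.0000 = -270.0000
edge 2: (19.5,2.5)→(18.5,14)  cross = 19.5·14 − 18.5·2.5 = 226.7500; (r_i+r_j)·cross = 38·226.7500 = 8616.5000
edge 3: (18.5,14)→(12.5,27)  cross = 18.5·27 − 12.5·14 = 324.5000; (r_i+r_j)·cross = 31·324.5000 = 10059.5000
edge 4: (12.5,27)→(3.5,38)  cross = 12.5·38 − 3.5·27 = 380.5000; (r_i+r_j)·cross = 16·380.5000 = 6088.0000
edge 5: (3.5,38)→(1,26)  cross = 3.5·26 − 1·38 = 53.0000; (r_i+r_j)·cross = 4.5·53.0000 = 238.5000
Σcross = 895.7500 → A = |Σcross|/2 = 447.8750 mm²
Σ(r_i+r_j)·cross = 24424.5000 → first moment M = |Σ|/6 = 4070.7500
R_c = M/A = 4070.7500/447.8750 = 9.0890 mm
θ = 179° = 3.124139 rad
V = θ·R_c·A = 3.124139·9.0890·447.8750 = 12717.590 mm³

Volume = 12717.590 mm³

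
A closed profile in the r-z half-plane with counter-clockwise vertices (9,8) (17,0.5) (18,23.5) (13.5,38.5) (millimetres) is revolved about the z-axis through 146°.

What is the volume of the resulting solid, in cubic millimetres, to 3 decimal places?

Volume = 7100.240 mm³

Profile (r,z), 4 vertices: (9,8) (17,0.5) (18,23.5) (13.5,38.5)
edge 0: (9,8)→(17,0.5)  cross = 9·0.5 − 17·8 = -131.5000; (r_i+r_j)·cross = 26·-131.5000 = -3419.0000
edge 1: (17,0.5)→(18,23.5)  cross = 17·23.5 − 18·0.5 = 390.5000; (r_i+r_j)·cross = 35·390.5000 = 13667.5000
edge 2: (18,23.5)→(13.5,38.5)  cross = 18·38.5 − 13.5·23.5 = 375.7500; (r_i+r_j)·cross = 31.5·375.7500 = 11836.1250
edge 3: (13.5,38.5)→(9,8)  cross = 13.5·8 − 9·38.5 = -238.5000; (r_i+r_j)·cross = 22.5·-238.5000 = -5366.2500
Σcross = 396.2500 → A = |Σcross|/2 = 198.1250 mm²
Σ(r_i+r_j)·cross = 16718.3750 → first moment M = |Σ|/6 = 2786.3958
R_c = M/A = 2786.3958/198.1250 = 14.0638 mm
θ = 146° = 2.548181 rad
V = θ·R_c·A = 2.548181·14.0638·198.1250 = 7100.240 mm³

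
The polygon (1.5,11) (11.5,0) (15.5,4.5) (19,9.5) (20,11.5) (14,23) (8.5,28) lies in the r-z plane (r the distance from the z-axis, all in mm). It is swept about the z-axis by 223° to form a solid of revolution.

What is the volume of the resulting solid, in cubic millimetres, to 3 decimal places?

Profile (r,z), 7 vertices: (1.5,11) (11.5,0) (15.5,4.5) (19,9.5) (20,11.5) (14,23) (8.5,28)
edge 0: (1.5,11)→(11.5,0)  cross = 1.5·0 − 11.5·11 = -126.5000; (r_i+r_j)·cross = 13·-126.5000 = -1644.5000
edge 1: (11.5,0)→(15.5,4.5)  cross = 11.5·4.5 − 15.5·0 = 51.7500; (r_i+r_j)·cross = 27·51.7500 = 1397.2500
edge 2: (15.5,4.5)→(19,9.5)  cross = 15.5·9.5 − 19·4.5 = 61.7500; (r_i+r_j)·cross = 34.5·61.7500 = 2130.3750
edge 3: (19,9.5)→(20,11.5)  cross = 19·11.5 − 20·9.5 = 28.5000; (r_i+r_j)·cross = 39·28.5000 = 1111.5000
edge 4: (20,11.5)→(14,23)  cross = 20·23 − 14·11.5 = 299.0000; (r_i+r_j)·cross = 34·299.0000 = 10166.0000
edge 5: (14,23)→(8.5,28)  cross = 14·28 − 8.5·23 = 196.5000; (r_i+r_j)·cross = 22.5·196.5000 = 4421.2500
edge 6: (8.5,28)→(1.5,11)  cross = 8.5·11 − 1.5·28 = 51.5000; (r_i+r_j)·cross = 10·51.5000 = 515.0000
Σcross = 562.5000 → A = |Σcross|/2 = 281.2500 mm²
Σ(r_i+r_j)·cross = 18096.8750 → first moment M = |Σ|/6 = 3016.1458
R_c = M/A = 3016.1458/281.2500 = 10.7241 mm
θ = 223° = 3.892084 rad
V = θ·R_c·A = 3.892084·10.7241·281.2500 = 11739.094 mm³

Volume = 11739.094 mm³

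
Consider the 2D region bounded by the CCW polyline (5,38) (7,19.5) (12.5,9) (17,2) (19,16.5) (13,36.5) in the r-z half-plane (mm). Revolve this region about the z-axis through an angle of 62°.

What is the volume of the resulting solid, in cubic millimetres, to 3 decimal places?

Volume = 3668.761 mm³

Profile (r,z), 6 vertices: (5,38) (7,19.5) (12.5,9) (17,2) (19,16.5) (13,36.5)
edge 0: (5,38)→(7,19.5)  cross = 5·19.5 − 7·38 = -168.5000; (r_i+r_j)·cross = 12·-168.5000 = -2022.0000
edge 1: (7,19.5)→(12.5,9)  cross = 7·9 − 12.5·19.5 = -180.7500; (r_i+r_j)·cross = 19.5·-180.7500 = -3524.6250
edge 2: (12.5,9)→(17,2)  cross = 12.5·2 − 17·9 = -128.0000; (r_i+r_j)·cross = 29.5·-128.0000 = -3776.0000
edge 3: (17,2)→(19,16.5)  cross = 17·16.5 − 19·2 = 242.5000; (r_i+r_j)·cross = 36·242.5000 = 8730.0000
edge 4: (19,16.5)→(13,36.5)  cross = 19·36.5 − 13·16.5 = 479.0000; (r_i+r_j)·cross = 32·479.0000 = 15328.0000
edge 5: (13,36.5)→(5,38)  cross = 13·38 − 5·36.5 = 311.5000; (r_i+r_j)·cross = 18·311.5000 = 5607.0000
Σcross = 555.7500 → A = |Σcross|/2 = 277.8750 mm²
Σ(r_i+r_j)·cross = 20342.3750 → first moment M = |Σ|/6 = 3390.3958
R_c = M/A = 3390.3958/277.8750 = 12.2012 mm
θ = 62° = 1.082104 rad
V = θ·R_c·A = 1.082104·12.2012·277.8750 = 3668.761 mm³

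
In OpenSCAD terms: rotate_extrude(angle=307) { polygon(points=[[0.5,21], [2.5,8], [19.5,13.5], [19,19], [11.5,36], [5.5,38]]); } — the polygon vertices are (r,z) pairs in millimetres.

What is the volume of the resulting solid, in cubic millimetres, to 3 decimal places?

Volume = 18212.165 mm³

Profile (r,z), 6 vertices: (0.5,21) (2.5,8) (19.5,13.5) (19,19) (11.5,36) (5.5,38)
edge 0: (0.5,21)→(2.5,8)  cross = 0.5·8 − 2.5·21 = -48.5000; (r_i+r_j)·cross = 3·-48.5000 = -145.5000
edge 1: (2.5,8)→(19.5,13.5)  cross = 2.5·13.5 − 19.5·8 = -122.2500; (r_i+r_j)·cross = 22·-122.2500 = -2689.5000
edge 2: (19.5,13.5)→(19,19)  cross = 19.5·19 − 19·13.5 = 114.0000; (r_i+r_j)·cross = 38.5·114.0000 = 4389.0000
edge 3: (19,19)→(11.5,36)  cross = 19·36 − 11.5·19 = 465.5000; (r_i+r_j)·cross = 30.5·465.5000 = 14197.7500
edge 4: (11.5,36)→(5.5,38)  cross = 11.5·38 − 5.5·36 = 239.0000; (r_i+r_j)·cross = 17·239.0000 = 4063.0000
edge 5: (5.5,38)→(0.5,21)  cross = 5.5·21 − 0.5·38 = 96.5000; (r_i+r_j)·cross = 6·96.5000 = 579.0000
Σcross = 744.2500 → A = |Σcross|/2 = 372.1250 mm²
Σ(r_i+r_j)·cross = 20393.7500 → first moment M = |Σ|/6 = 3398.9583
R_c = M/A = 3398.9583/372.1250 = 9.1339 mm
θ = 307° = 5.358161 rad
V = θ·R_c·A = 5.358161·9.1339·372.1250 = 18212.165 mm³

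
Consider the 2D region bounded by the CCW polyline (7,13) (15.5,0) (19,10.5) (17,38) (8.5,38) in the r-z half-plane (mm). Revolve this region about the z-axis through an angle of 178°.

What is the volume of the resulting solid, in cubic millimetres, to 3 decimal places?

Profile (r,z), 5 vertices: (7,13) (15.5,0) (19,10.5) (17,38) (8.5,38)
edge 0: (7,13)→(15.5,0)  cross = 7·0 − 15.5·13 = -201.5000; (r_i+r_j)·cross = 22.5·-201.5000 = -4533.7500
edge 1: (15.5,0)→(19,10.5)  cross = 15.5·10.5 − 19·0 = 162.7500; (r_i+r_j)·cross = 34.5·162.7500 = 5614.8750
edge 2: (19,10.5)→(17,38)  cross = 19·38 − 17·10.5 = 543.5000; (r_i+r_j)·cross = 36·543.5000 = 19566.0000
edge 3: (17,38)→(8.5,38)  cross = 17·38 − 8.5·38 = 323.0000; (r_i+r_j)·cross = 25.5·323.0000 = 8236.5000
edge 4: (8.5,38)→(7,13)  cross = 8.5·13 − 7·38 = -155.5000; (r_i+r_j)·cross = 15.5·-155.5000 = -2410.2500
Σcross = 672.2500 → A = |Σcross|/2 = 336.1250 mm²
Σ(r_i+r_j)·cross = 26473.3750 → first moment M = |Σ|/6 = 4412.2292
R_c = M/A = 4412.2292/336.1250 = 13.1268 mm
θ = 178° = 3.106686 rad
V = θ·R_c·A = 3.106686·13.1268·336.1250 = 13707.411 mm³

Volume = 13707.411 mm³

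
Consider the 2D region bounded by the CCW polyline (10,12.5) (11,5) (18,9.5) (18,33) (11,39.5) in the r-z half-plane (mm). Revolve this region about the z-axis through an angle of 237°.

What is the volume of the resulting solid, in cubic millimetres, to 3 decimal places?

Profile (r,z), 5 vertices: (10,12.5) (11,5) (18,9.5) (18,33) (11,39.5)
edge 0: (10,12.5)→(11,5)  cross = 10·5 − 11·12.5 = -87.5000; (r_i+r_j)·cross = 21·-87.5000 = -1837.5000
edge 1: (11,5)→(18,9.5)  cross = 11·9.5 − 18·5 = 14.5000; (r_i+r_j)·cross = 29·14.5000 = 420.5000
edge 2: (18,9.5)→(18,33)  cross = 18·33 − 18·9.5 = 423.0000; (r_i+r_j)·cross = 36·423.0000 = 15228.0000
edge 3: (18,33)→(11,39.5)  cross = 18·39.5 − 11·33 = 348.0000; (r_i+r_j)·cross = 29·348.0000 = 10092.0000
edge 4: (11,39.5)→(10,12.5)  cross = 11·12.5 − 10·39.5 = -257.5000; (r_i+r_j)·cross = 21·-257.5000 = -5407.5000
Σcross = 440.5000 → A = |Σcross|/2 = 220.2500 mm²
Σ(r_i+r_j)·cross = 18495.5000 → first moment M = |Σ|/6 = 3082.5833
R_c = M/A = 3082.5833/220.2500 = 13.9958 mm
θ = 237° = 4.136430 rad
V = θ·R_c·A = 4.136430·13.9958·220.2500 = 12750.891 mm³

Volume = 12750.891 mm³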